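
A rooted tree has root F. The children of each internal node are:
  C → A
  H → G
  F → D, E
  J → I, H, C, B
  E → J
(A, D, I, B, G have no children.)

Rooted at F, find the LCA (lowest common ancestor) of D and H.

F

Path D→root: D F; path H→root: H J E F.
First common node: F.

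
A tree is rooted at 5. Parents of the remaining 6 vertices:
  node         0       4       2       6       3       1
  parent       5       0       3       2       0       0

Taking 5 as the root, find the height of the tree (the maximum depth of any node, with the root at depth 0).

4

6 sits deepest: 5 – 0 – 3 – 2 – 6 — 4 edges from the root.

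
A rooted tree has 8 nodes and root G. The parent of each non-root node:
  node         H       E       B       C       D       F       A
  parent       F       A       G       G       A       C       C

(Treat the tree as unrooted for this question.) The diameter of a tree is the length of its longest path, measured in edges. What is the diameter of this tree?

A longest path is B – G – C – A – D, with 4 edges.

4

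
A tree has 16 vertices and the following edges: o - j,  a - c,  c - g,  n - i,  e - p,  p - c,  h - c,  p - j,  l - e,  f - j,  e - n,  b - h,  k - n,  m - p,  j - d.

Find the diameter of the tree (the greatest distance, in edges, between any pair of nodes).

Starting from b, a farthest node is i at distance 6.
One longest path: b – h – c – p – e – n – i.
So the diameter is 6.

6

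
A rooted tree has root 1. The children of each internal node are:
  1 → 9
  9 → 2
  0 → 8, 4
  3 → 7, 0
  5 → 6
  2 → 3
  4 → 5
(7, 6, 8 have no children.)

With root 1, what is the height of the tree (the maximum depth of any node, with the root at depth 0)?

The longest root-to-leaf path is 1-9-2-3-0-4-5-6 (7 edges).

7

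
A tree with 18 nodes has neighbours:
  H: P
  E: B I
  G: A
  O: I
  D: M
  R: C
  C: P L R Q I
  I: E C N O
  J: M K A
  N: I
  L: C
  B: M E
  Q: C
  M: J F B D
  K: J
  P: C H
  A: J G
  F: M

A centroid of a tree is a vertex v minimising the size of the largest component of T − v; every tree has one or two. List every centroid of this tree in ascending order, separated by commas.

E, I

If E is removed the pieces have sizes 9, 8, all ≤ ⌊18/2⌋ = 9.
I is adjacent to E and is also a centroid (the largest component after removing it is likewise 9).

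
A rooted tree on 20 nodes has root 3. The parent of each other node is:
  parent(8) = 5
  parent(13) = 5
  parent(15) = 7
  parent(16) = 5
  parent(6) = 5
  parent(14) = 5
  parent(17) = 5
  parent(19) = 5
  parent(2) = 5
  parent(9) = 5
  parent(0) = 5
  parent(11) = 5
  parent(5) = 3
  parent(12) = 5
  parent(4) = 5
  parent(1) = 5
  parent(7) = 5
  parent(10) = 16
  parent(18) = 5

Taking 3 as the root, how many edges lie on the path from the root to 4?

Climbing from 4 to the root: 4–5–3. That's 2 steps.

2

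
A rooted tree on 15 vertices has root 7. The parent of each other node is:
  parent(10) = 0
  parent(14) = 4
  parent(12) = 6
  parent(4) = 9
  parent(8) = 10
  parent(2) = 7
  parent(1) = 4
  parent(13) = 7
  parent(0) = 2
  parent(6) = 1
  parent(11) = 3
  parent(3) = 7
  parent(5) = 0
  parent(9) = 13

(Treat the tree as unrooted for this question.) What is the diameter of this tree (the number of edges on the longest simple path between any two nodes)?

10

A longest path is 12 - 6 - 1 - 4 - 9 - 13 - 7 - 2 - 0 - 10 - 8, with 10 edges.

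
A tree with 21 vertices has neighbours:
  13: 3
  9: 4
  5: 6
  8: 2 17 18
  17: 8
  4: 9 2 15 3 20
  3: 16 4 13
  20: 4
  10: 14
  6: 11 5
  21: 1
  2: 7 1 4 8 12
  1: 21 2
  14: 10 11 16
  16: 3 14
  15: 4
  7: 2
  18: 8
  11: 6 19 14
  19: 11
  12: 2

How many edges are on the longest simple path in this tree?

BFS from 21 reaches 5 last, at distance 9; BFS from 5 confirms no node is farther.
Path: 21-1-2-4-3-16-14-11-6-5.

9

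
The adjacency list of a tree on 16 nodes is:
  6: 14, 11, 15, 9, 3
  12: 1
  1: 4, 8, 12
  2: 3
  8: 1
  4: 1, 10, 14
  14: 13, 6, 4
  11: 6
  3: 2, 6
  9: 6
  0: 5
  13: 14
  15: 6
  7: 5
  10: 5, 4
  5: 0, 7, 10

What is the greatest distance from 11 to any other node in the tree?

6

A farthest node from 11 is 7 (0 also at distance 6).
The path 11-6-14-4-10-5-7 has 6 edges.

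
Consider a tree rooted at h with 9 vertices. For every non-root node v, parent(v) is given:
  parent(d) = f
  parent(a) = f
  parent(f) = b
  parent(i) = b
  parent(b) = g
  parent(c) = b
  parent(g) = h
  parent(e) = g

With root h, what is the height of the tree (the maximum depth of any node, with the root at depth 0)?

d sits deepest: h–g–b–f–d — 4 edges from the root.

4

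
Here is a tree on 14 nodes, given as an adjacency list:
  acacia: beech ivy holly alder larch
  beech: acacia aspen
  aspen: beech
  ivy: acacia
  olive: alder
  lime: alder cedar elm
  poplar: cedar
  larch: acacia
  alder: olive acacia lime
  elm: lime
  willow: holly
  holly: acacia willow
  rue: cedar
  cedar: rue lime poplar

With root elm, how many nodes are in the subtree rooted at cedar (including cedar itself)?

The subtree rooted at cedar contains: cedar, rue, poplar — 3 nodes.

3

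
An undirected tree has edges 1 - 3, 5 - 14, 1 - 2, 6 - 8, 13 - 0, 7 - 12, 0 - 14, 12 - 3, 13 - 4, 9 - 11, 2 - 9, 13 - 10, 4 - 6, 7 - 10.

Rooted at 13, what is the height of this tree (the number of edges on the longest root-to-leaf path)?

11 sits deepest: 13-10-7-12-3-1-2-9-11 — 8 edges from the root.

8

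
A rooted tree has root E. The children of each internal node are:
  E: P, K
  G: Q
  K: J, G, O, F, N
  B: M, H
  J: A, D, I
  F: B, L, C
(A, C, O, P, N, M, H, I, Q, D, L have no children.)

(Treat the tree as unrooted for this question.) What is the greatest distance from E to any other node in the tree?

A farthest node from E is M (H also at distance 4).
The path E-K-F-B-M has 4 edges.

4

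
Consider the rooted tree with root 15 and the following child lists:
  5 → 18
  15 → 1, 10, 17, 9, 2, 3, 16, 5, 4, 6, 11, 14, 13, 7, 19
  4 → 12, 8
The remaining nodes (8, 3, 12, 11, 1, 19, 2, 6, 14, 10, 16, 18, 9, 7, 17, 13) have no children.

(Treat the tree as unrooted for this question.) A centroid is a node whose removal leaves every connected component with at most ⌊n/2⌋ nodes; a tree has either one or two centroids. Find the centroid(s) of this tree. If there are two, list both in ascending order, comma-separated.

15

Removing 15 splits the tree into components of sizes 3, 2, 1, 1, 1, 1, 1, 1, 1, 1, 1, 1, 1, 1, 1; the largest is 3 ≤ ⌊19/2⌋ = 9.
Every other node leaves some component of size > 9, so the centroid is unique.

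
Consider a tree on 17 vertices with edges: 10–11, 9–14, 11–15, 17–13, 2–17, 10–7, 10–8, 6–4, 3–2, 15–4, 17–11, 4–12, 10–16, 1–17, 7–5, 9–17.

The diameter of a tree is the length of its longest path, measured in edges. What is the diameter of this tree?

BFS from 5 reaches 12 last, at distance 6; BFS from 12 confirms no node is farther.
Path: 5-7-10-11-15-4-12.

6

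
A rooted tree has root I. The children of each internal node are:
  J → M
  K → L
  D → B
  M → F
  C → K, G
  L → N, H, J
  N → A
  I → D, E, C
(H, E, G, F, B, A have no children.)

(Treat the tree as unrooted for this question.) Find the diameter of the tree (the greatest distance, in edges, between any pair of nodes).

8

A longest path is F–M–J–L–K–C–I–D–B, with 8 edges.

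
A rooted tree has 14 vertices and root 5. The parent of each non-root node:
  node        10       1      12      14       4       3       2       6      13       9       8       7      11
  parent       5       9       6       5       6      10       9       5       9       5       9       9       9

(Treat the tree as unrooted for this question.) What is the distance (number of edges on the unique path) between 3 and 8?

4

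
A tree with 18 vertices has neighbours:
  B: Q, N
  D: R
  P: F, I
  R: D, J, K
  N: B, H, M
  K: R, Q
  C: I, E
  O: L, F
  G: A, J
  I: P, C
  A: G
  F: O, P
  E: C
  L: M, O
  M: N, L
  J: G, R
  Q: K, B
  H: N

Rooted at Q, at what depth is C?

9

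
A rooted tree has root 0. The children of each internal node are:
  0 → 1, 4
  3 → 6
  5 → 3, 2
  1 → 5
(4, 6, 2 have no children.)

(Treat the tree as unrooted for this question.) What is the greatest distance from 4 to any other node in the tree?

5

The node farthest from 4 is 6, via 4-0-1-5-3-6 — 5 edges.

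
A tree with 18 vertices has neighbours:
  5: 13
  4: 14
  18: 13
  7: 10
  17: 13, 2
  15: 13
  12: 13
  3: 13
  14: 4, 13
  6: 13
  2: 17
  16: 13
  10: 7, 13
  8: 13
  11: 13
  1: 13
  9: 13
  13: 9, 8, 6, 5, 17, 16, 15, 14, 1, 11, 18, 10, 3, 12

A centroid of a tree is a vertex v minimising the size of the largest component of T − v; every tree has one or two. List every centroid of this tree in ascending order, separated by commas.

13

Delete 13: the remaining components have sizes 2, 2, 2, 1, 1, 1, 1, 1, 1, 1, 1, 1, 1, 1. Max 2 ≤ 9, so 13 is a centroid.
No neighbour of 13 does as well, so 13 is the unique centroid.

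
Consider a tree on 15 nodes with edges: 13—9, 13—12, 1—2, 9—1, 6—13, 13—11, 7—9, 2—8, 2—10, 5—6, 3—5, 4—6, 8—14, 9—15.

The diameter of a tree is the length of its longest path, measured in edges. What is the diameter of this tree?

A longest path is 14 – 8 – 2 – 1 – 9 – 13 – 6 – 5 – 3, with 8 edges.

8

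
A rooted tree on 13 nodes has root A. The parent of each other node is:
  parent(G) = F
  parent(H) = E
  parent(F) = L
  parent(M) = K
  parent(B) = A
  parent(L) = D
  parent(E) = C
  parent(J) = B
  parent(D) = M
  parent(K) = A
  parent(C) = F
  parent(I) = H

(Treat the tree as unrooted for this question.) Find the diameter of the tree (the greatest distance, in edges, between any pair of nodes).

11

BFS from I reaches J last, at distance 11; BFS from J confirms no node is farther.
Path: I–H–E–C–F–L–D–M–K–A–B–J.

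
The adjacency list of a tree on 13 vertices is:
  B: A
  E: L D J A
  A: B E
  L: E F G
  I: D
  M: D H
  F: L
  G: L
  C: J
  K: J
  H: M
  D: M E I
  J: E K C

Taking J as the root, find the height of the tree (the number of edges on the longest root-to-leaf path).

The longest root-to-leaf path is J–E–D–M–H (4 edges).

4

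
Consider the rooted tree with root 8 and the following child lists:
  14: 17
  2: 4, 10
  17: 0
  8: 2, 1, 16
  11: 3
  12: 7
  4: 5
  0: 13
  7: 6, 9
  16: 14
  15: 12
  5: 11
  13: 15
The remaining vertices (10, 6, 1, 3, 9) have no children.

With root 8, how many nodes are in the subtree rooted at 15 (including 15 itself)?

5

Descendants of 15 (including itself): 15, 12, 7, 6, 9. That's 5.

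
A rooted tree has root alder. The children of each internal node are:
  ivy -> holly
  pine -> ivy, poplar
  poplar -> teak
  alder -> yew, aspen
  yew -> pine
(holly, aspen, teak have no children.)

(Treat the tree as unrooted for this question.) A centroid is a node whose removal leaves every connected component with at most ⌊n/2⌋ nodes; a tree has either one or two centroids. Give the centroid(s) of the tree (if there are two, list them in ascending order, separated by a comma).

pine

Delete pine: the remaining components have sizes 3, 2, 2. Max 3 ≤ 4, so pine is a centroid.
Every other node leaves some component of size > 4, so the centroid is unique.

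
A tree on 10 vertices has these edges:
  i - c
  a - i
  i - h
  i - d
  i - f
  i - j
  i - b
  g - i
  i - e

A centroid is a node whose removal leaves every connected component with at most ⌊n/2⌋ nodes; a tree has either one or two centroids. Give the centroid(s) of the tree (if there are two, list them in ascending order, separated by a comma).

If i is removed the pieces have sizes 1, 1, 1, 1, 1, 1, 1, 1, 1, all ≤ ⌊10/2⌋ = 5.
Every other node leaves some component of size > 5, so the centroid is unique.

i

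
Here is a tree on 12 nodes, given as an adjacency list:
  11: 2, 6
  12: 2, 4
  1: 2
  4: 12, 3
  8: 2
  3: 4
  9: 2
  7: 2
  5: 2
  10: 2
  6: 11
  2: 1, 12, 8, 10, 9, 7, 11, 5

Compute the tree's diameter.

5

Starting from 6, a farthest node is 3 at distance 5.
One longest path: 6 - 11 - 2 - 12 - 4 - 3.
So the diameter is 5.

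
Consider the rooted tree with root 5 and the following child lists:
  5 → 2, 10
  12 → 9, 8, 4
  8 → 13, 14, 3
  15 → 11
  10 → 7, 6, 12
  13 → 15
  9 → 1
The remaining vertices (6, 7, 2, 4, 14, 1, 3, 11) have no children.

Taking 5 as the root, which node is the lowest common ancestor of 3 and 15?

3's ancestor chain is 3, 8, 12, 10, 5 and 15's is 15, 13, 8, 12, 10, 5; they first meet at 8.

8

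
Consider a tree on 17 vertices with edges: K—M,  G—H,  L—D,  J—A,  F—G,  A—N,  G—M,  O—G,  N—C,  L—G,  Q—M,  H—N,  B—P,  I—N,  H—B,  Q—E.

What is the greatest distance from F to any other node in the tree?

5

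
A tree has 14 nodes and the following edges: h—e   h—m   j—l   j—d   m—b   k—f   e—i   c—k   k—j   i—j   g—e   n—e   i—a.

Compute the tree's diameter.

A longest path is b - m - h - e - i - j - k - f, with 7 edges.

7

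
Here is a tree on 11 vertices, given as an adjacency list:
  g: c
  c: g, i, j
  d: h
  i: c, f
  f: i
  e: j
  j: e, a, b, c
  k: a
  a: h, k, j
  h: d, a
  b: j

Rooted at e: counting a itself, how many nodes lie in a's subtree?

The subtree rooted at a contains: a, k, h, d — 4 nodes.

4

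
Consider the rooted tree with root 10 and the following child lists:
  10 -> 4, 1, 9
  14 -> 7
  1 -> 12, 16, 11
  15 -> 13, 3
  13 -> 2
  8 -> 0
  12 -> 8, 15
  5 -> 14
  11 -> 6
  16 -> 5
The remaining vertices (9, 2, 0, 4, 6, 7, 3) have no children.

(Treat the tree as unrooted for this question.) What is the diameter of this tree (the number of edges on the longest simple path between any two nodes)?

Starting from 7, a farthest node is 2 at distance 8.
One longest path: 7 – 14 – 5 – 16 – 1 – 12 – 15 – 13 – 2.
So the diameter is 8.

8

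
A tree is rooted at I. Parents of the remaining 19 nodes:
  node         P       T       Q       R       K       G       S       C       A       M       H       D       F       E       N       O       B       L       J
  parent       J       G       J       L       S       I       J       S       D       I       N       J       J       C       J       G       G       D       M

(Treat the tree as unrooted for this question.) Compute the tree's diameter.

7

A longest path is O – G – I – M – J – S – C – E, with 7 edges.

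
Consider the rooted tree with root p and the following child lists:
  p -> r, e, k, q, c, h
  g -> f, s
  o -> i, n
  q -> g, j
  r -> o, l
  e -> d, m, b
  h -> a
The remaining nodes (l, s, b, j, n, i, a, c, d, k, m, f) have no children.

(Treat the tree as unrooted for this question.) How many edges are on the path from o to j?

Walking from o: o – r – p – q – j. Length 4.

4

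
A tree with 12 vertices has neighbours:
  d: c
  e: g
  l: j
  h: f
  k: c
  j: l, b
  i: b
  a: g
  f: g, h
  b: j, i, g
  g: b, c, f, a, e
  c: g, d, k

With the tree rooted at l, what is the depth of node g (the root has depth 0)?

3

Path from l to g: l → j → b → g, which has 3 edges.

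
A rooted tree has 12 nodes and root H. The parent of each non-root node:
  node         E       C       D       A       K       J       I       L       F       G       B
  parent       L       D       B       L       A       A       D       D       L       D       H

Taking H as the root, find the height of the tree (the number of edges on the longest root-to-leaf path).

5

A deepest node is J, reached by H–B–D–L–A–J.
That path has 5 edges, so the height is 5.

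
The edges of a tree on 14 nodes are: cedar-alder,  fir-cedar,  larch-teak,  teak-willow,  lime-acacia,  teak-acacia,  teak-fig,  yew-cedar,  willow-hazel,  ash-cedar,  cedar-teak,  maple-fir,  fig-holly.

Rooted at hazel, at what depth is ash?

4

hazel → willow → teak → cedar → ash — 4 edges.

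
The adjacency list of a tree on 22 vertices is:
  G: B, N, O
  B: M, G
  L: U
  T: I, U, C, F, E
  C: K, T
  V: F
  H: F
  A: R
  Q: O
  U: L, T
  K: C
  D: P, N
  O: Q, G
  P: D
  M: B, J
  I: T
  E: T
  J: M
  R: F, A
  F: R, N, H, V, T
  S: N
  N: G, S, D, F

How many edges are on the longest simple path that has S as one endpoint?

A farthest node from S is J (K, L also at distance 5).
The path S – N – G – B – M – J has 5 edges.

5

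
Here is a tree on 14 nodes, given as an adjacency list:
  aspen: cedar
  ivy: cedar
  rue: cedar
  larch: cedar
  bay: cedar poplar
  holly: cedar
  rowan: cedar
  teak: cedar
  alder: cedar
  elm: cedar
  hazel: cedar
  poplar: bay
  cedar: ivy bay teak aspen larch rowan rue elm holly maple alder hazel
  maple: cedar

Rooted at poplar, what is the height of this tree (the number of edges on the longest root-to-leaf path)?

holly sits deepest: poplar-bay-cedar-holly — 3 edges from the root.

3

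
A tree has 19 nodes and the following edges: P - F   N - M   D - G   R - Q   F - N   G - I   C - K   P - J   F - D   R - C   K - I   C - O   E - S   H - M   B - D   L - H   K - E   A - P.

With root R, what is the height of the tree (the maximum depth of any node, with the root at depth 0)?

10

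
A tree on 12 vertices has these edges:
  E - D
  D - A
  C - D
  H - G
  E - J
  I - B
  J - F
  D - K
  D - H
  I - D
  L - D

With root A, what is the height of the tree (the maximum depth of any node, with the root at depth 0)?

4

A deepest node is F, reached by A-D-E-J-F.
That path has 4 edges, so the height is 4.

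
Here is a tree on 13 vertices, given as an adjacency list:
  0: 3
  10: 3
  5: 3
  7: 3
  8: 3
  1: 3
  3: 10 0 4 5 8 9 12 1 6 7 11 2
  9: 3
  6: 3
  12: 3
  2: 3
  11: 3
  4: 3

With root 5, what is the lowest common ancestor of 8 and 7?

8's ancestor chain is 8, 3, 5 and 7's is 7, 3, 5; they first meet at 3.

3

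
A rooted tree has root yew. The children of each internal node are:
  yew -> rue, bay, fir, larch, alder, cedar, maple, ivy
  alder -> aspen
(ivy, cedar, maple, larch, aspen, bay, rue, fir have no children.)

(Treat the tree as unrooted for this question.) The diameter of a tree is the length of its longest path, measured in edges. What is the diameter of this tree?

BFS from aspen reaches fir last, at distance 3; BFS from fir confirms no node is farther.
Path: aspen–alder–yew–fir.

3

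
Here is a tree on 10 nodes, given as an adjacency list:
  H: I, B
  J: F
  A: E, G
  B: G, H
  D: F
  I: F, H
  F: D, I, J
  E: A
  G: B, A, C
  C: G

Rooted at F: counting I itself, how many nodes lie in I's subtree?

I's subtree: {I, H, B, G, C, A, E}, size 7.

7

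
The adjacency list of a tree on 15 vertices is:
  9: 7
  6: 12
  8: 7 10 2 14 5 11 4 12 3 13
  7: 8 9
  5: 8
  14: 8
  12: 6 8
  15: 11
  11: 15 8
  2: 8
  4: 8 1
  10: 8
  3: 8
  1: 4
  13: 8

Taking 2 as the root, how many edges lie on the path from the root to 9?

Path from 2 to 9: 2 – 8 – 7 – 9, which has 3 edges.

3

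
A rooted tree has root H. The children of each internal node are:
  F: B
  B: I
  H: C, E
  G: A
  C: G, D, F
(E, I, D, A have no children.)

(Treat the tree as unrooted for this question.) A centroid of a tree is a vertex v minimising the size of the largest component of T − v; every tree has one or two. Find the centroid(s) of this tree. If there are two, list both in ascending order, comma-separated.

Delete C: the remaining components have sizes 3, 2, 2, 1. Max 3 ≤ 4, so C is a centroid.
No neighbour of C does as well, so C is the unique centroid.

C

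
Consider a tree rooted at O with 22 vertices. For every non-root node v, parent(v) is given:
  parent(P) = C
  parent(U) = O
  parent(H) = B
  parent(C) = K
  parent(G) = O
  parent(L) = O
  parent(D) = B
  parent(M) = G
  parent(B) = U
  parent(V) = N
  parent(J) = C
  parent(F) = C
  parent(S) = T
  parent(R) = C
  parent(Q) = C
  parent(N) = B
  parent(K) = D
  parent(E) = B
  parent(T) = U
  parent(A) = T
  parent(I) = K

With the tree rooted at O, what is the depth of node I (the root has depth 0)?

5

O – U – B – D – K – I — 5 edges.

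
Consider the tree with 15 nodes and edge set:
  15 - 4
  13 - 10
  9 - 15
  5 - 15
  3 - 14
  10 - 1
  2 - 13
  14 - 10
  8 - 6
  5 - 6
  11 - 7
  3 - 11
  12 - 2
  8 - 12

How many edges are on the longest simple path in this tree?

A longest path is 7–11–3–14–10–13–2–12–8–6–5–15–4, with 12 edges.

12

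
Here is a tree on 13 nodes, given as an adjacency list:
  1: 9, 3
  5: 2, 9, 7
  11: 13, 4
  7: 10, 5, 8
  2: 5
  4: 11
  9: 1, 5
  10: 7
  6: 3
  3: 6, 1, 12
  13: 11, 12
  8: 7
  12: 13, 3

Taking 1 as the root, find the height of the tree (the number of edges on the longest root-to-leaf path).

4 sits deepest: 1–3–12–13–11–4 — 5 edges from the root.

5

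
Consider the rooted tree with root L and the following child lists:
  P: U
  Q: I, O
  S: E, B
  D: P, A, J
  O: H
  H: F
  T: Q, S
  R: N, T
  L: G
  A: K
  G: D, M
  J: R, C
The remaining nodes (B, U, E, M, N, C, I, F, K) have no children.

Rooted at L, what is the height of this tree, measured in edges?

The longest root-to-leaf path is L–G–D–J–R–T–Q–O–H–F (9 edges).

9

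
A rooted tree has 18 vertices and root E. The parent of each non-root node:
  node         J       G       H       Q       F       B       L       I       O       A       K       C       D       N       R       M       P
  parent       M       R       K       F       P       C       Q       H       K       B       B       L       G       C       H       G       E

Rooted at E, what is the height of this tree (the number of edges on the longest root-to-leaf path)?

12

The longest root-to-leaf path is E-P-F-Q-L-C-B-K-H-R-G-M-J (12 edges).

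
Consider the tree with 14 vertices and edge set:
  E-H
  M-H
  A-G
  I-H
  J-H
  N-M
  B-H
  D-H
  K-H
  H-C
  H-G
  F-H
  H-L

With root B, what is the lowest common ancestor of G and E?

H

G's ancestor chain is G, H, B and E's is E, H, B; they first meet at H.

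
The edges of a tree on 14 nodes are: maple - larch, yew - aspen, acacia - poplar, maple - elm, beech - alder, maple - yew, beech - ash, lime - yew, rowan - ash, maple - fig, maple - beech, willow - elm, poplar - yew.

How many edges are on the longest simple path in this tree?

6

A longest path is acacia – poplar – yew – maple – beech – ash – rowan, with 6 edges.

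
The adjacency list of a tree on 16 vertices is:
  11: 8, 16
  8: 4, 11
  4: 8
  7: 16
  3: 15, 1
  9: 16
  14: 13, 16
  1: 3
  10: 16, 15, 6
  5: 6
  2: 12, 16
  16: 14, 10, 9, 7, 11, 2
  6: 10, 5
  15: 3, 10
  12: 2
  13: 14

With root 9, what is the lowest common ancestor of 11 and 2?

16

Path 11→root: 11 16 9; path 2→root: 2 16 9.
First common node: 16.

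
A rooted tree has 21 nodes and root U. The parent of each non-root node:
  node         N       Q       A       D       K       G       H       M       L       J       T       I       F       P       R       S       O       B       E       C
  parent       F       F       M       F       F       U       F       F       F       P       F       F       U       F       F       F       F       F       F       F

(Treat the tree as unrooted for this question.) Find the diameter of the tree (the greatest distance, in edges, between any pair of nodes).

Starting from J, a farthest node is G at distance 4.
One longest path: J – P – F – U – G.
So the diameter is 4.

4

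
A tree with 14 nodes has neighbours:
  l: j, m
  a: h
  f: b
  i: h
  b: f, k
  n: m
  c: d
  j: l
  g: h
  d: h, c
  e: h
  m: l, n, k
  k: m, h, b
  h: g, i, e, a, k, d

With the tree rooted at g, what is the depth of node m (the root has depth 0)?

g – h – k – m — 3 edges.

3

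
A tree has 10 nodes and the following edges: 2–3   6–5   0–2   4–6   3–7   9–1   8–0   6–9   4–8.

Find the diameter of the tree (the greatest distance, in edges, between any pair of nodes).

8

BFS from 7 reaches 1 last, at distance 8; BFS from 1 confirms no node is farther.
Path: 7 – 3 – 2 – 0 – 8 – 4 – 6 – 9 – 1.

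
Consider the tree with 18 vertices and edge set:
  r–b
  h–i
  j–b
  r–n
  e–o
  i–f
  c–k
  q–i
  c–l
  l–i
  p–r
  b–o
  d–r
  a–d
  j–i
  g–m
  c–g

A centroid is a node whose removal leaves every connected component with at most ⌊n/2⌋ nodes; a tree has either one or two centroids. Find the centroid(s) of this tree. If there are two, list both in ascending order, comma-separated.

i, j

Removing i splits the tree into components of sizes 9, 5, 1, 1, 1; the largest is 9 ≤ ⌊18/2⌋ = 9.
j is adjacent to i and is also a centroid (the largest component after removing it is likewise 9).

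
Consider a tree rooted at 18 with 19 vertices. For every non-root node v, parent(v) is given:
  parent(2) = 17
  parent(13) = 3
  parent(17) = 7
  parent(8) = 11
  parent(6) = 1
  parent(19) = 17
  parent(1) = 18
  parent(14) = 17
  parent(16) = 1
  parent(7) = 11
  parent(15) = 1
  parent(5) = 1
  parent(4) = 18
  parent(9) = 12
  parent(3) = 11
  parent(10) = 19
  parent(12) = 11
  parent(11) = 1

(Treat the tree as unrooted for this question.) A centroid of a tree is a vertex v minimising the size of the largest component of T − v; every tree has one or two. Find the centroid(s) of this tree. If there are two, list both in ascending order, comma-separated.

11

Removing 11 splits the tree into components of sizes 7, 6, 2, 2, 1; the largest is 7 ≤ ⌊19/2⌋ = 9.
No neighbour of 11 does as well, so 11 is the unique centroid.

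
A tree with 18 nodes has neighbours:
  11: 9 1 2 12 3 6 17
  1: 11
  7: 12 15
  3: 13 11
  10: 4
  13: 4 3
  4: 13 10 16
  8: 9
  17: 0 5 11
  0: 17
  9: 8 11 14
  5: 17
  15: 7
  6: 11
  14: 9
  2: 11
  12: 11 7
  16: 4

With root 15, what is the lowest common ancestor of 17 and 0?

Ancestors of 17 (toward the root): 17, 11, 12, 7, 15.
Ancestors of 0: 0, 17, 11, 12, 7, 15.
The deepest node appearing in both lists is 17.

17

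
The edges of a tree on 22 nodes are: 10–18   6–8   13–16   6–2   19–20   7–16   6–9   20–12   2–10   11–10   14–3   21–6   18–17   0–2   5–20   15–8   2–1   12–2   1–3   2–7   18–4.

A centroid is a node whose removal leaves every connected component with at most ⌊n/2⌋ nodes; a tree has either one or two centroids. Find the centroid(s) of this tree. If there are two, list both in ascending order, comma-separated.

2

Delete 2: the remaining components have sizes 5, 5, 4, 3, 3, 1. Max 5 ≤ 11, so 2 is a centroid.
No neighbour of 2 does as well, so 2 is the unique centroid.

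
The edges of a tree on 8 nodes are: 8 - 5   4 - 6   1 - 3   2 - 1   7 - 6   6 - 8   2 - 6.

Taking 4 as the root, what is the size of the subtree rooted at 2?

3

The subtree rooted at 2 contains: 2, 1, 3 — 3 nodes.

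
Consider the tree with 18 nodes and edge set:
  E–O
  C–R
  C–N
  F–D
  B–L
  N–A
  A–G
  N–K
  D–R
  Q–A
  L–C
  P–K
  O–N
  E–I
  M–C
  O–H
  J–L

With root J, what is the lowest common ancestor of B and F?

Path B→root: B L J; path F→root: F D R C L J.
First common node: L.

L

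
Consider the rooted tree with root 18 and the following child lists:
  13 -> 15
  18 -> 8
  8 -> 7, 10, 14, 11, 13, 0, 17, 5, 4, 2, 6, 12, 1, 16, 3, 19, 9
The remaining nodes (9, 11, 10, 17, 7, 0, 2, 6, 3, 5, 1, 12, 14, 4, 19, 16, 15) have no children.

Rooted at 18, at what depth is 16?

2

Climbing from 16 to the root: 16 – 8 – 18. That's 2 steps.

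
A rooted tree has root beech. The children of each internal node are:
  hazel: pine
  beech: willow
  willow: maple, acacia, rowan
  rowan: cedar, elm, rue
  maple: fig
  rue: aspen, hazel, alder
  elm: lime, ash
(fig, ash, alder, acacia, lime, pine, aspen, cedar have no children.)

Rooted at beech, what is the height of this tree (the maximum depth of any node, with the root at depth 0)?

5

The longest root-to-leaf path is beech-willow-rowan-rue-hazel-pine (5 edges).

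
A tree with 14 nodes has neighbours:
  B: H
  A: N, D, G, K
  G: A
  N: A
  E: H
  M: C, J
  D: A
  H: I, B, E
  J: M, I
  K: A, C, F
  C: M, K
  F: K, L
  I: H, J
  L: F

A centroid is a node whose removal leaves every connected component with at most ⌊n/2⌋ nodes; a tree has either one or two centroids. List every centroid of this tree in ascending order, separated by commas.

Removing K splits the tree into components of sizes 7, 4, 2; the largest is 7 ≤ ⌊14/2⌋ = 7.
Its neighbour C also leaves a largest component of size 7, so both are centroids.

C, K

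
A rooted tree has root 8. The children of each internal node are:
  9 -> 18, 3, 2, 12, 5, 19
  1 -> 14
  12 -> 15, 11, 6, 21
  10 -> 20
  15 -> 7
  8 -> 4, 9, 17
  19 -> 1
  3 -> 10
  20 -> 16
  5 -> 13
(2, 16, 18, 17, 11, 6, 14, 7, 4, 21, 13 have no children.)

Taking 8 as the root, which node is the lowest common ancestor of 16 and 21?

9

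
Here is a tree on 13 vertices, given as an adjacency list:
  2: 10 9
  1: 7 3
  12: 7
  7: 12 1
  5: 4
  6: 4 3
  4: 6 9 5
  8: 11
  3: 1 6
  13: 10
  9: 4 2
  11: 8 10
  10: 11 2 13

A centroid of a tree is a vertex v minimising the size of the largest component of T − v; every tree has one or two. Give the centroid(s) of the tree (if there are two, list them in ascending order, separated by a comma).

Delete 4: the remaining components have sizes 6, 5, 1. Max 6 ≤ 6, so 4 is a centroid.
Every other node leaves some component of size > 6, so the centroid is unique.

4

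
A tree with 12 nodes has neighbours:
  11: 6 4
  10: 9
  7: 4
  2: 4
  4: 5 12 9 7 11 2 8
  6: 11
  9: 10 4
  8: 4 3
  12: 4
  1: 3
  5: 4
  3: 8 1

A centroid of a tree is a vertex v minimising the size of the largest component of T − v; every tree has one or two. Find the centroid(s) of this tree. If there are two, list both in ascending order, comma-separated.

4

If 4 is removed the pieces have sizes 3, 2, 2, 1, 1, 1, 1, all ≤ ⌊12/2⌋ = 6.
Every other node leaves some component of size > 6, so the centroid is unique.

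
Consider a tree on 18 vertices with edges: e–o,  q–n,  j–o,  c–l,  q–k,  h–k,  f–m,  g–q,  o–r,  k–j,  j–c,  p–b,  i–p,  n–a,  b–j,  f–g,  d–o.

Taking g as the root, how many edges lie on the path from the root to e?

Path from g to e: g → q → k → j → o → e, which has 5 edges.

5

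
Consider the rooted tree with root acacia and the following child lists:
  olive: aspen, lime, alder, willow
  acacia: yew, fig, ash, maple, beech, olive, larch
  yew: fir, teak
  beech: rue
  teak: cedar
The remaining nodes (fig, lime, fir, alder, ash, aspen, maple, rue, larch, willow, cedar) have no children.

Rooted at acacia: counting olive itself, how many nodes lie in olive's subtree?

5

The subtree rooted at olive contains: olive, lime, alder, aspen, willow — 5 nodes.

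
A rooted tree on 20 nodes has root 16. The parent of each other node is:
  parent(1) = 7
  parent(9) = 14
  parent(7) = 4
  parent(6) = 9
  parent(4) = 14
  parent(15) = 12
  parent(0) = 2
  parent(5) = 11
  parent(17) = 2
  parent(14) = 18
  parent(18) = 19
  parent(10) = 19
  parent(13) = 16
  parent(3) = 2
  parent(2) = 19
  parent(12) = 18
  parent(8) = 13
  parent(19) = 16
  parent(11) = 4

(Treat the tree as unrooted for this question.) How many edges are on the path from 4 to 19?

The path is 4 – 14 – 18 – 19, which has 3 edges.

3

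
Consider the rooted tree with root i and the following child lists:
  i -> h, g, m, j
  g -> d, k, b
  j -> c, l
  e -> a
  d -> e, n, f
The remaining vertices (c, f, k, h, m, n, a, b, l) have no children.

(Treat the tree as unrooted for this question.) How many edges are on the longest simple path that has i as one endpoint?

The node farthest from i is a, via i – g – d – e – a — 4 edges.

4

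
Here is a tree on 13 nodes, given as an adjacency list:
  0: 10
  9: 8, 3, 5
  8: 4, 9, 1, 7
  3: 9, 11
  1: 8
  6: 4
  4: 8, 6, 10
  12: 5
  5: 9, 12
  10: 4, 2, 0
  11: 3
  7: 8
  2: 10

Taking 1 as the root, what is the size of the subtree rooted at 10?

The subtree rooted at 10 contains: 10, 2, 0 — 3 nodes.

3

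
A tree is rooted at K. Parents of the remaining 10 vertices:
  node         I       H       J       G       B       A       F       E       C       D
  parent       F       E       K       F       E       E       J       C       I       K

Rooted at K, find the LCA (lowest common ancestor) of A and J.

Ancestors of A (toward the root): A, E, C, I, F, J, K.
Ancestors of J: J, K.
The deepest node appearing in both lists is J.

J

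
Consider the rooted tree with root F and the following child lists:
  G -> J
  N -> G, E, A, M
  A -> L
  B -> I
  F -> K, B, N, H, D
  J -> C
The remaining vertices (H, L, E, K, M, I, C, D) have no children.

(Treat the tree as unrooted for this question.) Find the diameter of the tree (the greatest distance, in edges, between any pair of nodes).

6

A longest path is C–J–G–N–F–B–I, with 6 edges.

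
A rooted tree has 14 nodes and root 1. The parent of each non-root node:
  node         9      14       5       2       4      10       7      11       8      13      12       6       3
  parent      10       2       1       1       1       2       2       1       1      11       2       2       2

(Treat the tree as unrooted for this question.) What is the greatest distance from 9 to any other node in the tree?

The node farthest from 9 is 13, via 9–10–2–1–11–13 — 5 edges.

5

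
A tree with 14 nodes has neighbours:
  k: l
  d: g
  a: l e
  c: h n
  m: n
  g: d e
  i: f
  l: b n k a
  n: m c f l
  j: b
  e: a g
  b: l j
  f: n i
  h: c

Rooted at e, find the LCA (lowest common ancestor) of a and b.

a

a's ancestor chain is a, e and b's is b, l, a, e; they first meet at a.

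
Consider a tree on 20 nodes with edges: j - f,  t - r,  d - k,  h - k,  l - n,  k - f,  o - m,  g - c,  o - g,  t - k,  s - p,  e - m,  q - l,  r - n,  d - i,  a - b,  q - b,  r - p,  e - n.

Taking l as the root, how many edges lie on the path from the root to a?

3

Climbing from a to the root: a–b–q–l. That's 3 steps.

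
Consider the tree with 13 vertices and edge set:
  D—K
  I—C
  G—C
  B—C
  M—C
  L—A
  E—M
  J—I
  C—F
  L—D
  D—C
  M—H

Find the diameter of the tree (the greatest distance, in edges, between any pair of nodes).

A longest path is A - L - D - C - I - J, with 5 edges.

5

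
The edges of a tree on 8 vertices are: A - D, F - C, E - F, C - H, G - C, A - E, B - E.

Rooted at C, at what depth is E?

2

Climbing from E to the root: E → F → C. That's 2 steps.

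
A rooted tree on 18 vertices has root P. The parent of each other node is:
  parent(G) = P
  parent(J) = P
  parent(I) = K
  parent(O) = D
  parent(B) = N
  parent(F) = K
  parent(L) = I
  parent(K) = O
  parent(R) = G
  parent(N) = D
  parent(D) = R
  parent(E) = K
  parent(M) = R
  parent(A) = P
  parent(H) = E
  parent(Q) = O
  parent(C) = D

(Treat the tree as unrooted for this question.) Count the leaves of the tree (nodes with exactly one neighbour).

9

Degree-1 nodes: A, B, C, F, H, J, L, M, Q — 9 of them.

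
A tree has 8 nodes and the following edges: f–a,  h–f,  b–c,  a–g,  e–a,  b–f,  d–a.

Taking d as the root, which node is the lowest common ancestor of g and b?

g's ancestor chain is g, a, d and b's is b, f, a, d; they first meet at a.

a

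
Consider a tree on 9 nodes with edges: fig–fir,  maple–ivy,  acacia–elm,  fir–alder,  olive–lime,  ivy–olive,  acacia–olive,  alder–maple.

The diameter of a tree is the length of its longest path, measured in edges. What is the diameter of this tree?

7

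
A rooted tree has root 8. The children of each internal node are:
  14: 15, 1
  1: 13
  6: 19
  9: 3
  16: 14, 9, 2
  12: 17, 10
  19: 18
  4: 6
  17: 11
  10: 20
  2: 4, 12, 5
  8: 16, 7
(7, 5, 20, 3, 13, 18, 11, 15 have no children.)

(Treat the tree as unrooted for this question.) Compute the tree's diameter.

8

A longest path is 18-19-6-4-2-16-14-1-13, with 8 edges.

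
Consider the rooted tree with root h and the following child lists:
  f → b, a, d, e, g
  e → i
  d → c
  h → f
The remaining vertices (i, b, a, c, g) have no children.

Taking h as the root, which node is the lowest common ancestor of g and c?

f

g's ancestor chain is g, f, h and c's is c, d, f, h; they first meet at f.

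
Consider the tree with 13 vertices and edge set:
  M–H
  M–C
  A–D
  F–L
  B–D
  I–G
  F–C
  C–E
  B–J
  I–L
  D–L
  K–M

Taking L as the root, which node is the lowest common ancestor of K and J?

Ancestors of K (toward the root): K, M, C, F, L.
Ancestors of J: J, B, D, L.
The deepest node appearing in both lists is L.

L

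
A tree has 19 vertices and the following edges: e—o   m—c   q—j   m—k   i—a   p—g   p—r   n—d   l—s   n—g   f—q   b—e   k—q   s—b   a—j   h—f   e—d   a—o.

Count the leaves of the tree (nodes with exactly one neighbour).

5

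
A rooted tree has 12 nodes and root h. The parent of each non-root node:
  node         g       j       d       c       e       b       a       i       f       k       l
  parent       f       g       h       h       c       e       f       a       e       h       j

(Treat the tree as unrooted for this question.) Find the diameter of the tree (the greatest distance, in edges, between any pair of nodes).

7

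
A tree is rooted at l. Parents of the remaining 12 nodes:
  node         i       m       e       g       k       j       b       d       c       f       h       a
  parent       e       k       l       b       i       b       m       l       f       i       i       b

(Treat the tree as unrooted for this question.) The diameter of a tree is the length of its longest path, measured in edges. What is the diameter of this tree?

BFS from a reaches d last, at distance 7; BFS from d confirms no node is farther.
Path: a-b-m-k-i-e-l-d.

7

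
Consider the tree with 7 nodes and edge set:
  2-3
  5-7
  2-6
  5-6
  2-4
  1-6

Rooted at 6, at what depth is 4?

2

Climbing from 4 to the root: 4 → 2 → 6. That's 2 steps.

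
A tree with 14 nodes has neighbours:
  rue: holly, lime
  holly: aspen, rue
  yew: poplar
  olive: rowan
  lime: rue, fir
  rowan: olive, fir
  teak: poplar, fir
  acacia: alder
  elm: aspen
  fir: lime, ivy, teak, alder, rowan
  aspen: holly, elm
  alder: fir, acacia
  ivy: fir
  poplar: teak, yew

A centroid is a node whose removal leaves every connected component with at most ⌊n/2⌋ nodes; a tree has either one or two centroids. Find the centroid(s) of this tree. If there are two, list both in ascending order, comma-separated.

Removing fir splits the tree into components of sizes 5, 3, 2, 2, 1; the largest is 5 ≤ ⌊14/2⌋ = 7.
Every other node leaves some component of size > 7, so the centroid is unique.

fir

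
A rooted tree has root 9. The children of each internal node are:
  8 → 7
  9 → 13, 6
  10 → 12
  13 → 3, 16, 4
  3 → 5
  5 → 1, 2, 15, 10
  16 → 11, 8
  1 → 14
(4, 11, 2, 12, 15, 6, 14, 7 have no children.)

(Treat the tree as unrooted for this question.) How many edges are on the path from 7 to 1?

7–8–16–13–3–5–1: 6 edges.

6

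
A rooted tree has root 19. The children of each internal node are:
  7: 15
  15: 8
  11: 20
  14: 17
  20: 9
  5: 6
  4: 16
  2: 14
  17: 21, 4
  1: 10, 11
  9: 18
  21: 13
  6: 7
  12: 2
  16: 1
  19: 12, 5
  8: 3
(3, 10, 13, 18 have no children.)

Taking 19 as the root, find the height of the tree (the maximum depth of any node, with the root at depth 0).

11

18 sits deepest: 19–12–2–14–17–4–16–1–11–20–9–18 — 11 edges from the root.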